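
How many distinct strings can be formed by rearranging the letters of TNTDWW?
6! / (2! × 2! × 1! × 1!) = 180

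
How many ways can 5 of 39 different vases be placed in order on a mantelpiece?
P(39,5) = 39!/(39-5)! = 69090840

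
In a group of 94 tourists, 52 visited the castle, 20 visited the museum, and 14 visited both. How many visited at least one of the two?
|A∪B| = |A| + |B| - |A∩B| = 52 + 20 - 14 = 58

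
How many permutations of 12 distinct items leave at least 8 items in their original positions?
Exactly j fixed points: C(12,j)·!(12-j); sum over j ≥ 8 (derangement numbers via !m = (m-1)·(!(m-1) + !(m-2)): !0..!4 = 1, 0, 1, 2, 9). Σ_{j=8}^{12} C(12,j)·!(12-j) = C(12,8)·!4 + C(12,9)·!3 + C(12,10)·!2 + C(12,11)·!1 + C(12,12)·!0 = 495·9 + 220·2 + 66·1 + 12·0 + 1·1 = 4962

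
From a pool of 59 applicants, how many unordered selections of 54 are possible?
C(59,54) = 59!/(54!×5!) = 5006386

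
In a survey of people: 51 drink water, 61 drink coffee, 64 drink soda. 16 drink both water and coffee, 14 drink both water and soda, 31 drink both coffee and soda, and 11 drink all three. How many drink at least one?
|A∪B∪C| = 51+61+64-16-14-31+11 = 126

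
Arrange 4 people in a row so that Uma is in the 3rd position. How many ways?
Fix one position: (4-1)! = 6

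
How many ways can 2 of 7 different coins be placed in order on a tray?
P(7,2) = 7!/(7-2)! = 42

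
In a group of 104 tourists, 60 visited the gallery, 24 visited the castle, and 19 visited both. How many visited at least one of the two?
|A∪B| = |A| + |B| - |A∩B| = 60 + 24 - 19 = 65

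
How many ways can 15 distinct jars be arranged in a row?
15! = 1307674368000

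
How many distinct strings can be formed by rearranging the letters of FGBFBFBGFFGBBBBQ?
16! / (5! × 3! × 7! × 1!) = 5765760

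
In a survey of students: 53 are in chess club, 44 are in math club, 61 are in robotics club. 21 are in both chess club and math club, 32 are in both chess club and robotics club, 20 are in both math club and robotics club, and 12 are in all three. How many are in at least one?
|A∪B∪C| = 53+44+61-21-32-20+12 = 97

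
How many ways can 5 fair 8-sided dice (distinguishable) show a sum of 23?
Coefficient of x^23 in (x + x² + ... + x^8)^5. By inclusion-exclusion on dice exceeding 8: Σ_j (-1)^j C(5,j)·C(23-1-8j, 4) = C(5,0)·C(22,4) - C(5,1)·C(14,4) + C(5,2)·C(6,4) = 1·7315 - 5·1001 + 10·15 = 2460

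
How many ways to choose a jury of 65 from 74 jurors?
C(74,65) = 74!/(65!×9!) = 110524147514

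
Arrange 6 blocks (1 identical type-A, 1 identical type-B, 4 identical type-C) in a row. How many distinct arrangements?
6! / (1! × 1! × 4!) = 30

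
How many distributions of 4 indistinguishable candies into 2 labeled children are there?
C(4+2-1, 2-1) = C(5, 1) = 5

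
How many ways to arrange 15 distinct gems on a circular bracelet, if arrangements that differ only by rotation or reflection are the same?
(15-1)!/2 = 87178291200/2 = 43589145600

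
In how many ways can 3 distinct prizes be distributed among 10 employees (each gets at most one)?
P(10,3) = 10!/(10-3)! = 720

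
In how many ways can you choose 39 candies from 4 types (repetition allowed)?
C(39+4-1, 4-1) = C(42, 3) = 11480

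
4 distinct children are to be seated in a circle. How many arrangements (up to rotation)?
Circular: fix one position, arrange the rest. (4-1)! = 6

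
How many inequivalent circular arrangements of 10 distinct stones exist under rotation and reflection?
(10-1)!/2 = 362880/2 = 181440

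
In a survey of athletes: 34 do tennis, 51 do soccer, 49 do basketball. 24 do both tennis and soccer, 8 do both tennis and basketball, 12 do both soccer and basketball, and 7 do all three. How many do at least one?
|A∪B∪C| = 34+51+49-24-8-12+7 = 97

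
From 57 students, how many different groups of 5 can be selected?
C(57,5) = 57!/(5!×52!) = 4187106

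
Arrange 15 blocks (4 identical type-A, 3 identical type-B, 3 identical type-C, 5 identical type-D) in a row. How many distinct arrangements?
15! / (4! × 3! × 3! × 5!) = 12612600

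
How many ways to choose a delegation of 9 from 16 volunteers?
C(16,9) = 16!/(9!×7!) = 11440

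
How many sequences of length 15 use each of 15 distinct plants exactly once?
15! = 1307674368000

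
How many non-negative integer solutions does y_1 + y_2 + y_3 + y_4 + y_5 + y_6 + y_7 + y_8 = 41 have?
C(41+8-1, 8-1) = C(48, 7) = 73629072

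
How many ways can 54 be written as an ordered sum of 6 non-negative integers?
C(54+6-1, 6-1) = C(59, 5) = 5006386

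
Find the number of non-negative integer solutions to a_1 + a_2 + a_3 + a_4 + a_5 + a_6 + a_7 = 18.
C(18+7-1, 7-1) = C(24, 6) = 134596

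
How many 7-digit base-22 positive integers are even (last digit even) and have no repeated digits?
Last∈{0,2,4,6,8,10,12,14,16,18,20}. Last=0: 39070080. Last nonzero: 10×20×P(20,5) = 372096000. Total = 411166080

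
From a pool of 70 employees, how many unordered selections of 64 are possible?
C(70,64) = 70!/(64!×6!) = 131115985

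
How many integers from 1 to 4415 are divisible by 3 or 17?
⌊4415/3⌋ + ⌊4415/17⌋ - ⌊4415/51⌋ = 1471 + 259 - 86 = 1644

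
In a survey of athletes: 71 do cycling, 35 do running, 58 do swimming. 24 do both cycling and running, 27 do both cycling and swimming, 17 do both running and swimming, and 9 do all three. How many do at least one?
|A∪B∪C| = 71+35+58-24-27-17+9 = 105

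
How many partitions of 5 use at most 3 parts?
By conjugation, equals partitions of 5 into parts ≤ 3. Let r_j(i) = number of partitions of i into parts ≤ j, for i = 0..5. r_1(i) = 1 for all i; r_j(i) = r_{j-1}(i) + r_j(i-j). Rows j = 2..3: ≤2: 1 1 2 2 3 3; ≤3: 1 1 2 3 4 5. r_3(5) = 5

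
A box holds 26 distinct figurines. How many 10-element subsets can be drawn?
C(26,10) = 26!/(10!×16!) = 5311735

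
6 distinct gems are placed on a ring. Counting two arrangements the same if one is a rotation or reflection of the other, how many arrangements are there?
(6-1)!/2 = 120/2 = 60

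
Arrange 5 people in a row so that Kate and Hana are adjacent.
Treat as block: (5-1)! × 2! = 24 × 2 = 48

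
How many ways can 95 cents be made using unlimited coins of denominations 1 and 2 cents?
Coefficient of x^95 in 1/(1-x^1) · 1/(1-x^2). Use j coins of 2 for j = 0..⌊95/2⌋ = 47, the rest in 1s: 47 + 1 = 48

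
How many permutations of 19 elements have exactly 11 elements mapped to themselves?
Choose the 11 fixed points C(19,11) = 75582, derange the rest: !8 = Σ_{j=0}^{8} (-1)^j·8!/j! = 40320 - 40320 + 20160 - 6720 + 1680 - 336 + 56 - 8 + 1 = 14833. Product = 75582 × 14833 = 1121107806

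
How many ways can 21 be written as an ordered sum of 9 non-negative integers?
C(21+9-1, 9-1) = C(29, 8) = 4292145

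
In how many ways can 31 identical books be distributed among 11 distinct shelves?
C(31+11-1, 11-1) = C(41, 10) = 1121099408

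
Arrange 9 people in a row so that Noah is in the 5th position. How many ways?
Fix one position: (9-1)! = 40320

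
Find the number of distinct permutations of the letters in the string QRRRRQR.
7! / (2! × 5!) = 21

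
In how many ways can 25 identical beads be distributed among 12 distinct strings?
C(25+12-1, 12-1) = C(36, 11) = 600805296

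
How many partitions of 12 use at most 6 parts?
By conjugation, equals partitions of 12 into parts ≤ 6. Let r_j(i) = number of partitions of i into parts ≤ j, for i = 0..12. r_1(i) = 1 for all i; r_j(i) = r_{j-1}(i) + r_j(i-j). Rows j = 2..6: ≤2: 1 1 2 2 3 3 4 4 5 5 6 6 7; ≤3: 1 1 2 3 4 5 7 8 10 12 14 16 19; ≤4: 1 1 2 3 5 6 9 11 15 18 23 27 34; ≤5: 1 1 2 3 5 7 10 13 18 23 30 37 47; ≤6: 1 1 2 3 5 7 11 14 20 26 35 44 58. r_6(12) = 58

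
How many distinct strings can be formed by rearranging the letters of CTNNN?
5! / (1! × 1! × 3!) = 20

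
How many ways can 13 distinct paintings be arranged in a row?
13! = 6227020800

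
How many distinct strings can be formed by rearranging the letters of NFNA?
4! / (1! × 1! × 2!) = 12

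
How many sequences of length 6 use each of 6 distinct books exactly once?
6! = 720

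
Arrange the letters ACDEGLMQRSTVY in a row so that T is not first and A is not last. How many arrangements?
By inclusion-exclusion: 13! - 2×(13-1)! + (13-2)! = 6227020800 - 958003200 + 39916800 = 5308934400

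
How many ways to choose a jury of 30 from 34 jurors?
C(34,30) = 34!/(30!×4!) = 46376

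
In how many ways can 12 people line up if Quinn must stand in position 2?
Fix one position: (12-1)! = 39916800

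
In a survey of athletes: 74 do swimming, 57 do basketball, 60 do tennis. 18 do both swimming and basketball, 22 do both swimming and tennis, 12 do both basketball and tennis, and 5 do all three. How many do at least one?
|A∪B∪C| = 74+57+60-18-22-12+5 = 144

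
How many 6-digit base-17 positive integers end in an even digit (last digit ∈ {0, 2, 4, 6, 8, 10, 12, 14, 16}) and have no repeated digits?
Last∈{0,2,4,6,8,10,12,14,16}. Last=0: 524160. Last nonzero: 8×15×P(15,4) = 3931200. Total = 4455360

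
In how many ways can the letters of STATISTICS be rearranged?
10! / (3! × 3! × 1! × 2! × 1!) = 50400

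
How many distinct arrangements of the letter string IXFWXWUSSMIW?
12! / (1! × 2! × 1! × 2! × 2! × 1! × 3!) = 9979200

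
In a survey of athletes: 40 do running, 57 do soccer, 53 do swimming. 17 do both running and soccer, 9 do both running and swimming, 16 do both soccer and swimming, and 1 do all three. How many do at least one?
|A∪B∪C| = 40+57+53-17-9-16+1 = 109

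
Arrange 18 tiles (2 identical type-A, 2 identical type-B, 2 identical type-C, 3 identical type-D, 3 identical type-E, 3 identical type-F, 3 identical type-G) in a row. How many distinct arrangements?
18! / (2! × 2! × 2! × 3! × 3! × 3! × 3!) = 617512896000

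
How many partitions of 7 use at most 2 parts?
By conjugation, equals partitions of 7 into parts ≤ 2. Let r_j(i) = number of partitions of i into parts ≤ j, for i = 0..7. r_1(i) = 1 for all i; r_j(i) = r_{j-1}(i) + r_j(i-j). Rows j = 2..2: ≤2: 1 1 2 2 3 3 4 4. r_2(7) = 4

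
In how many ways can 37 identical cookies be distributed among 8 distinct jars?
C(37+8-1, 8-1) = C(44, 7) = 38320568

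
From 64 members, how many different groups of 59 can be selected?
C(64,59) = 64!/(59!×5!) = 7624512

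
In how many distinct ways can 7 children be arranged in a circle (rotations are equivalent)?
Circular: fix one position, arrange the rest. (7-1)! = 720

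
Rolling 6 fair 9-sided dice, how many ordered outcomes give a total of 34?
Coefficient of x^34 in (x + x² + ... + x^9)^6. By inclusion-exclusion on dice exceeding 9: Σ_j (-1)^j C(6,j)·C(34-1-9j, 5) = C(6,0)·C(33,5) - C(6,1)·C(24,5) + C(6,2)·C(15,5) - C(6,3)·C(6,5) = 1·237336 - 6·42504 + 15·3003 - 20·6 = 27237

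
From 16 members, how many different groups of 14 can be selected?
C(16,14) = 16!/(14!×2!) = 120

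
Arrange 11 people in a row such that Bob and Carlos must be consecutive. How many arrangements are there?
Treat the 2 as one block: (11-2+1)! × 2! = 3628800 × 2 = 7257600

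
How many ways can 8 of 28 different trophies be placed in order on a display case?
P(28,8) = 28!/(28-8)! = 125318793600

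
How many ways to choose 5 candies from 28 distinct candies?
C(28,5) = 28!/(5!×23!) = 98280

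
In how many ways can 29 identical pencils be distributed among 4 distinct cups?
C(29+4-1, 4-1) = C(32, 3) = 4960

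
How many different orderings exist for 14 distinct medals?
14! = 87178291200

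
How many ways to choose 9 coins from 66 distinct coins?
C(66,9) = 66!/(9!×57!) = 37014131440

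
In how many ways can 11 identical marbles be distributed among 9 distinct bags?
C(11+9-1, 9-1) = C(19, 8) = 75582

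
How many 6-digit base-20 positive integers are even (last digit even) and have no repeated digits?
Last∈{0,2,4,6,8,10,12,14,16,18}. Last=0: 1395360. Last nonzero: 9×18×P(18,4) = 11897280. Total = 13292640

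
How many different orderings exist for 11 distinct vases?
11! = 39916800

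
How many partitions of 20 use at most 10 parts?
By conjugation, equals partitions of 20 into parts ≤ 10. Let r_j(i) = number of partitions of i into parts ≤ j, for i = 0..20. r_1(i) = 1 for all i; r_j(i) = r_{j-1}(i) + r_j(i-j). Rows j = 2..10: ≤2: 1 1 2 2 3 3 4 4 5 5 6 6 7 7 8 8 9 9 10 10 11; ≤3: 1 1 2 3 4 5 7 8 10 12 14 16 19 21 24 27 30 33 37 40 44; ≤4: 1 1 2 3 5 6 9 11 15 18 23 27 34 39 47 54 64 72 84 94 108; ≤5: 1 1 2 3 5 7 10 13 18 23 30 37 47 57 70 84 101 119 141 164 192; ≤6: 1 1 2 3 5 7 11 14 20 26 35 44 58 71 90 110 136 163 199 235 282; ≤7: 1 1 2 3 5 7 11 15 21 28 38 49 65 82 105 131 164 201 248 300 364; ≤8: 1 1 2 3 5 7 11 15 22 29 40 52 70 89 116 146 186 230 288 352 434; ≤9: 1 1 2 3 5 7 11 15 22 30 41 54 73 94 123 157 201 252 318 393 488; ≤10: 1 1 2 3 5 7 11 15 22 30 42 55 75 97 128 164 212 267 340 423 530. r_10(20) = 530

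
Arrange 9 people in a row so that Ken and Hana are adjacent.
Treat as block: (9-1)! × 2! = 40320 × 2 = 80640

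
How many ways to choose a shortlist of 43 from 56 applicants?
C(56,43) = 56!/(43!×13!) = 1889912732400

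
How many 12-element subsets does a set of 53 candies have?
C(53,12) = 53!/(12!×41!) = 266783135710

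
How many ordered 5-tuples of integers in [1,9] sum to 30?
Coefficient of x^30 in (x + x² + ... + x^9)^5. By inclusion-exclusion on dice exceeding 9: Σ_j (-1)^j C(5,j)·C(30-1-9j, 4) = C(5,0)·C(29,4) - C(5,1)·C(20,4) + C(5,2)·C(11,4) = 1·23751 - 5·4845 + 10·330 = 2826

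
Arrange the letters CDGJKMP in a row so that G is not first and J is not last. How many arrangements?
By inclusion-exclusion: 7! - 2×(7-1)! + (7-2)! = 5040 - 1440 + 120 = 3720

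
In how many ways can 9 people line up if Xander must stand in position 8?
Fix one position: (9-1)! = 40320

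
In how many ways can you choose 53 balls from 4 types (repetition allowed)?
C(53+4-1, 4-1) = C(56, 3) = 27720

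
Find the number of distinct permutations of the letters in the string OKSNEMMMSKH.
11! / (3! × 1! × 1! × 2! × 1! × 2! × 1!) = 1663200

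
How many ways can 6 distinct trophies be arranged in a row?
6! = 720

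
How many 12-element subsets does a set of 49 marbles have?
C(49,12) = 49!/(12!×37!) = 92263734836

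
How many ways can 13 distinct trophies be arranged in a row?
13! = 6227020800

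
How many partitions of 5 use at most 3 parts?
By conjugation, equals partitions of 5 into parts ≤ 3. Let r_j(i) = number of partitions of i into parts ≤ j, for i = 0..5. r_1(i) = 1 for all i; r_j(i) = r_{j-1}(i) + r_j(i-j). Rows j = 2..3: ≤2: 1 1 2 2 3 3; ≤3: 1 1 2 3 4 5. r_3(5) = 5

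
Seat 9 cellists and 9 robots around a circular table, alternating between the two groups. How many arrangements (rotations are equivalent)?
Fix one of the cellists: (9-1)! ways for the remaining cellists, × 9! ways for the robots = 40320 × 362880 = 14631321600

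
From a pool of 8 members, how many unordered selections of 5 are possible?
C(8,5) = 8!/(5!×3!) = 56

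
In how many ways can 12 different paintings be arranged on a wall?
12! = 479001600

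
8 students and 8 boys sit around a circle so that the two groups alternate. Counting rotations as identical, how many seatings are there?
Fix one of the students: (8-1)! ways for the remaining students, × 8! ways for the boys = 5040 × 40320 = 203212800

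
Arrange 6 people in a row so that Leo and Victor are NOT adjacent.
Total - adjacent = 6! - (6-1)!×2 = 720 - 240 = 480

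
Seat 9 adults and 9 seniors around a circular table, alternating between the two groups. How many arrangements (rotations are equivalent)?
Fix one of the adults: (9-1)! ways for the remaining adults, × 9! ways for the seniors = 40320 × 362880 = 14631321600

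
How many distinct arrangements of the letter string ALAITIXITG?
10! / (1! × 2! × 3! × 2! × 1! × 1!) = 151200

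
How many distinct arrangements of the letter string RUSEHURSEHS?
11! / (2! × 3! × 2! × 2! × 2!) = 415800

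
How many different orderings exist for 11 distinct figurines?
11! = 39916800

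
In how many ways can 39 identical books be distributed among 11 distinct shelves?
C(39+11-1, 11-1) = C(49, 10) = 8217822536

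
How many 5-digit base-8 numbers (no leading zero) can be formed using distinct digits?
First digit: 7 choices (nonzero). Then descending: 7 × 7 × 6 × 5 × 4 = 5880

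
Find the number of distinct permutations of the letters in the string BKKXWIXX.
8! / (1! × 1! × 2! × 3! × 1!) = 3360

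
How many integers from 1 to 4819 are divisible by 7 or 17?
⌊4819/7⌋ + ⌊4819/17⌋ - ⌊4819/119⌋ = 688 + 283 - 40 = 931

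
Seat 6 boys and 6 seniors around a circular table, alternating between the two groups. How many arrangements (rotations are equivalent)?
Fix one of the boys: (6-1)! ways for the remaining boys, × 6! ways for the seniors = 120 × 720 = 86400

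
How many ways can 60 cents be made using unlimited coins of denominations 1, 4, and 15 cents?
Coefficient of x^60 in 1/(1-x^1) · 1/(1-x^4) · 1/(1-x^15). Case on j = number of 15-cent coins (j = 0..4); remainder r = 60 - 15j is made from {1,4} in ⌊r/4⌋+1 ways. r = 60, 45, 30, 15, 0 → 16 + 12 + 8 + 4 + 1 = 41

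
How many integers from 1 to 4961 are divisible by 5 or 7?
⌊4961/5⌋ + ⌊4961/7⌋ - ⌊4961/35⌋ = 992 + 708 - 141 = 1559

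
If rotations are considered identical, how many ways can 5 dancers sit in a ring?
Circular: fix one position, arrange the rest. (5-1)! = 24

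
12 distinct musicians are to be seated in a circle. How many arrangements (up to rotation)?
Circular: fix one position, arrange the rest. (12-1)! = 39916800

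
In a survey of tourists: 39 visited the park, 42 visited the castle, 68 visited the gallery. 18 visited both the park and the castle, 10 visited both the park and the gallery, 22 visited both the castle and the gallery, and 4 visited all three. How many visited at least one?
|A∪B∪C| = 39+42+68-18-10-22+4 = 103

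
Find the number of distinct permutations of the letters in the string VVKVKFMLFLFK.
12! / (3! × 3! × 3! × 1! × 2!) = 1108800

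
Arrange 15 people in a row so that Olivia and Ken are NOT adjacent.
Total - adjacent = 15! - (15-1)!×2 = 1307674368000 - 174356582400 = 1133317785600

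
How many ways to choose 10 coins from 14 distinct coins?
C(14,10) = 14!/(10!×4!) = 1001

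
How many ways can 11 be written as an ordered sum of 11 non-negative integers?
C(11+11-1, 11-1) = C(21, 10) = 352716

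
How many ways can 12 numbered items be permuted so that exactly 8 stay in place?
Choose the 8 fixed points C(12,8) = 495, derange the rest: !4 = Σ_{j=0}^{4} (-1)^j·4!/j! = 24 - 24 + 12 - 4 + 1 = 9. Product = 495 × 9 = 4455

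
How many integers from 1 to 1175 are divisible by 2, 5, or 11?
⌊1175/2⌋+⌊1175/5⌋+⌊1175/11⌋ - ⌊1175/10⌋-⌊1175/22⌋-⌊1175/55⌋ + ⌊1175/110⌋ = 587+235+106 - 117-53-21 + 10 = 747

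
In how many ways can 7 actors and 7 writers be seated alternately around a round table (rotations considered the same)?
Fix one of the actors: (7-1)! ways for the remaining actors, × 7! ways for the writers = 720 × 5040 = 3628800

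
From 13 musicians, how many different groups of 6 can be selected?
C(13,6) = 13!/(6!×7!) = 1716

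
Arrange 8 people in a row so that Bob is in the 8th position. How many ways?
Fix one position: (8-1)! = 5040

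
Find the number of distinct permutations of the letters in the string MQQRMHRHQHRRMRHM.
16! / (3! × 4! × 4! × 5!) = 50450400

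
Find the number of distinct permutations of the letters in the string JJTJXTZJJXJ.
11! / (2! × 1! × 2! × 6!) = 13860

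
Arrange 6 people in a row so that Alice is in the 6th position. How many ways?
Fix one position: (6-1)! = 120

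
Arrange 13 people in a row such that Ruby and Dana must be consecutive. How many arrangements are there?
Treat the 2 as one block: (13-2+1)! × 2! = 479001600 × 2 = 958003200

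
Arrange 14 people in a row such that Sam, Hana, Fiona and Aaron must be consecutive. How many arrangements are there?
Treat the 4 as one block: (14-4+1)! × 4! = 39916800 × 24 = 958003200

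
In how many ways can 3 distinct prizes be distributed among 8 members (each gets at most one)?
P(8,3) = 8!/(8-3)! = 336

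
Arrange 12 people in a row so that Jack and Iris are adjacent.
Treat as block: (12-1)! × 2! = 39916800 × 2 = 79833600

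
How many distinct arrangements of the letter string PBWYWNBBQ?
9! / (3! × 1! × 1! × 1! × 1! × 2!) = 30240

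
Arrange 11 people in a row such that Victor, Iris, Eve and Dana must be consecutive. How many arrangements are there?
Treat the 4 as one block: (11-4+1)! × 4! = 40320 × 24 = 967680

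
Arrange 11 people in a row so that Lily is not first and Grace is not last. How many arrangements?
By inclusion-exclusion: 11! - 2×(11-1)! + (11-2)! = 39916800 - 7257600 + 362880 = 33022080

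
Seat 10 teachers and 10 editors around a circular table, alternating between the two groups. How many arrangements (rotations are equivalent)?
Fix one of the teachers: (10-1)! ways for the remaining teachers, × 10! ways for the editors = 362880 × 3628800 = 1316818944000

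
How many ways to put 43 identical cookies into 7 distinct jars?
C(43+7-1, 7-1) = C(49, 6) = 13983816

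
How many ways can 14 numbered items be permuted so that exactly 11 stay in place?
Choose the 11 fixed points C(14,11) = 364, derange the rest: !3 = Σ_{j=0}^{3} (-1)^j·3!/j! = 6 - 6 + 3 - 1 = 2. Product = 364 × 2 = 728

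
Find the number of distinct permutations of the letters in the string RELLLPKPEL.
10! / (4! × 2! × 1! × 1! × 2!) = 37800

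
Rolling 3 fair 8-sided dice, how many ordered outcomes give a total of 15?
Coefficient of x^15 in (x + x² + ... + x^8)^3. By inclusion-exclusion on dice exceeding 8: Σ_j (-1)^j C(3,j)·C(15-1-8j, 2) = C(3,0)·C(14,2) - C(3,1)·C(6,2) = 1·91 - 3·15 = 46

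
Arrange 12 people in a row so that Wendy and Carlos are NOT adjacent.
Total - adjacent = 12! - (12-1)!×2 = 479001600 - 79833600 = 399168000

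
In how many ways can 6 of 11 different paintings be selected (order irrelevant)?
C(11,6) = 11!/(6!×5!) = 462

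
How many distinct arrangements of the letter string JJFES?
5! / (1! × 2! × 1! × 1!) = 60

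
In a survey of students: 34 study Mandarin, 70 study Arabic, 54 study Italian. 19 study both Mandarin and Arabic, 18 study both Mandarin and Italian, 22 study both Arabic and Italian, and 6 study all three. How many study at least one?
|A∪B∪C| = 34+70+54-19-18-22+6 = 105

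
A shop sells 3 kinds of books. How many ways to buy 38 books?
C(38+3-1, 3-1) = C(40, 2) = 780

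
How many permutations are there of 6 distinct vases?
6! = 720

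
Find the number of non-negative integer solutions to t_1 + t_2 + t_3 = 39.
C(39+3-1, 3-1) = C(41, 2) = 820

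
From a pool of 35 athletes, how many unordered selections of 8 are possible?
C(35,8) = 35!/(8!×27!) = 23535820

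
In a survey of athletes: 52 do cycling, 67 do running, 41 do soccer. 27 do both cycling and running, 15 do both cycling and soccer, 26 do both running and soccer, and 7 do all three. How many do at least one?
|A∪B∪C| = 52+67+41-27-15-26+7 = 99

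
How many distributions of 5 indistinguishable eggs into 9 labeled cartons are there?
C(5+9-1, 9-1) = C(13, 8) = 1287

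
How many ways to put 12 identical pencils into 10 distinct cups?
C(12+10-1, 10-1) = C(21, 9) = 293930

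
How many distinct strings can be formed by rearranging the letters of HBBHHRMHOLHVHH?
14! / (1! × 1! × 1! × 2! × 7! × 1! × 1!) = 8648640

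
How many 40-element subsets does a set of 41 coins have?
C(41,40) = 41!/(40!×1!) = 41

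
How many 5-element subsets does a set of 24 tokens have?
C(24,5) = 24!/(5!×19!) = 42504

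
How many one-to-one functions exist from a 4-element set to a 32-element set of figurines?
P(32,4) = 32!/(32-4)! = 863040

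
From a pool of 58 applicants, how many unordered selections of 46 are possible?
C(58,46) = 58!/(46!×12!) = 891794789340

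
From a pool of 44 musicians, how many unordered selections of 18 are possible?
C(44,18) = 44!/(18!×26!) = 1029530696964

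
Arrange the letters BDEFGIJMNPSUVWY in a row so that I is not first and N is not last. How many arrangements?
By inclusion-exclusion: 15! - 2×(15-1)! + (15-2)! = 1307674368000 - 174356582400 + 6227020800 = 1139544806400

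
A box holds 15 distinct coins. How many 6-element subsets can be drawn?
C(15,6) = 15!/(6!×9!) = 5005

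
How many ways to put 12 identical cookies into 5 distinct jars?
C(12+5-1, 5-1) = C(16, 4) = 1820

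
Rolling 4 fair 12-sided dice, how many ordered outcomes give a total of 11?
Coefficient of x^11 in (x + x² + ... + x^12)^4. By inclusion-exclusion on dice exceeding 12: Σ_j (-1)^j C(4,j)·C(11-1-12j, 3) = C(4,0)·C(10,3) = 1·120 = 120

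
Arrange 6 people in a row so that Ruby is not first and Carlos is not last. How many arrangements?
By inclusion-exclusion: 6! - 2×(6-1)! + (6-2)! = 720 - 240 + 24 = 504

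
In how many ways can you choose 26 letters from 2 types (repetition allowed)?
C(26+2-1, 2-1) = C(27, 1) = 27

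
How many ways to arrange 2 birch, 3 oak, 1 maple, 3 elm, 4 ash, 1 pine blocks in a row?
14! / (2! × 3! × 1! × 3! × 4! × 1!) = 50450400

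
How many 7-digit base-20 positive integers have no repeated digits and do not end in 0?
Last digit: 19 nonzero choices. First digit: 18 (nonzero, ≠last). Middle 5: P(18,5) = 1028160. Total = 351630720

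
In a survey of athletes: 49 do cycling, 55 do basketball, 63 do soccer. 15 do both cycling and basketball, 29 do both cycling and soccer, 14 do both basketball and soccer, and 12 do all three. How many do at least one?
|A∪B∪C| = 49+55+63-15-29-14+12 = 121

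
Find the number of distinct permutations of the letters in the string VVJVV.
5! / (1! × 4!) = 5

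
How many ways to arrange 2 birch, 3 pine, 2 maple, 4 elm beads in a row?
11! / (2! × 3! × 2! × 4!) = 69300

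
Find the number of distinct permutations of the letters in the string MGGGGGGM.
8! / (2! × 6!) = 28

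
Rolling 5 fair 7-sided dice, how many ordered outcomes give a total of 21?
Coefficient of x^21 in (x + x² + ... + x^7)^5. By inclusion-exclusion on dice exceeding 7: Σ_j (-1)^j C(5,j)·C(21-1-7j, 4) = C(5,0)·C(20,4) - C(5,1)·C(13,4) + C(5,2)·C(6,4) = 1·4845 - 5·715 + 10·15 = 1420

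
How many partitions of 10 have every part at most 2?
Let r_j(i) = number of partitions of i into parts ≤ j, for i = 0..10. r_1(i) = 1 for all i; r_j(i) = r_{j-1}(i) + r_j(i-j). Rows j = 2..2: ≤2: 1 1 2 2 3 3 4 4 5 5 6. r_2(10) = 6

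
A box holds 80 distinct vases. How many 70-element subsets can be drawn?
C(80,70) = 80!/(70!×10!) = 1646492110120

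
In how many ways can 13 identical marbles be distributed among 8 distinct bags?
C(13+8-1, 8-1) = C(20, 7) = 77520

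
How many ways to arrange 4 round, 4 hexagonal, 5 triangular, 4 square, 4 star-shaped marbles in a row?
21! / (4! × 4! × 5! × 4! × 4!) = 1283268987000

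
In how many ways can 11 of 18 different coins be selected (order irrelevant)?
C(18,11) = 18!/(11!×7!) = 31824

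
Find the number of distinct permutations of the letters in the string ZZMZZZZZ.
8! / (1! × 7!) = 8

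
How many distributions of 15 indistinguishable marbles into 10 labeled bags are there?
C(15+10-1, 10-1) = C(24, 9) = 1307504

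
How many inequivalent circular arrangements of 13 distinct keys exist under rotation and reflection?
(13-1)!/2 = 479001600/2 = 239500800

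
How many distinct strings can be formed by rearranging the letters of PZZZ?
4! / (1! × 3!) = 4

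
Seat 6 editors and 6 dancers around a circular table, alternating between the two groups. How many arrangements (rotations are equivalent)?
Fix one of the editors: (6-1)! ways for the remaining editors, × 6! ways for the dancers = 120 × 720 = 86400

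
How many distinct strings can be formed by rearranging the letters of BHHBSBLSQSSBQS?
14! / (2! × 2! × 4! × 1! × 5!) = 7567560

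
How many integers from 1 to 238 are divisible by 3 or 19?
⌊238/3⌋ + ⌊238/19⌋ - ⌊238/57⌋ = 79 + 12 - 4 = 87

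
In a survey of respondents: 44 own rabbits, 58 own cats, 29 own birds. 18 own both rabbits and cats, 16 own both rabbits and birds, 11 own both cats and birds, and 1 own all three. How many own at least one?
|A∪B∪C| = 44+58+29-18-16-11+1 = 87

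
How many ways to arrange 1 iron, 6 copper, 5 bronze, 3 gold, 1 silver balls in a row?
16! / (1! × 6! × 5! × 3! × 1!) = 40360320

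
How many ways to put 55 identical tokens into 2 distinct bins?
C(55+2-1, 2-1) = C(56, 1) = 56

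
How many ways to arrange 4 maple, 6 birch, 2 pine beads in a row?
12! / (4! × 6! × 2!) = 13860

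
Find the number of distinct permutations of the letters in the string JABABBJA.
8! / (2! × 3! × 3!) = 560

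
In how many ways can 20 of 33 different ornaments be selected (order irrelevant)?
C(33,20) = 33!/(20!×13!) = 573166440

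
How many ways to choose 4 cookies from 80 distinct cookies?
C(80,4) = 80!/(4!×76!) = 1581580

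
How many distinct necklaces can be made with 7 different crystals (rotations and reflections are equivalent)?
(7-1)!/2 = 720/2 = 360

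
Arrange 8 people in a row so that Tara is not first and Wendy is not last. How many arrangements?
By inclusion-exclusion: 8! - 2×(8-1)! + (8-2)! = 40320 - 10080 + 720 = 30960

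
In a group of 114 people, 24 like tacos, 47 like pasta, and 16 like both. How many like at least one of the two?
|A∪B| = |A| + |B| - |A∩B| = 24 + 47 - 16 = 55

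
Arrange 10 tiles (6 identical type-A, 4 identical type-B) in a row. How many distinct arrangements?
10! / (6! × 4!) = 210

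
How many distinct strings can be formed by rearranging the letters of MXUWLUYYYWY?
11! / (4! × 1! × 1! × 2! × 2! × 1!) = 415800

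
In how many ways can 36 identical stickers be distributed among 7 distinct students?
C(36+7-1, 7-1) = C(42, 6) = 5245786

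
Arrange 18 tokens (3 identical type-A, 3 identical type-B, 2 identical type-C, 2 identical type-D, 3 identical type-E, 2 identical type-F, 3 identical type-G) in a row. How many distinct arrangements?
18! / (3! × 3! × 2! × 2! × 3! × 2! × 3!) = 617512896000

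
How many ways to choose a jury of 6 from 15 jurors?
C(15,6) = 15!/(6!×9!) = 5005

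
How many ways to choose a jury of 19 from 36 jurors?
C(36,19) = 36!/(19!×17!) = 8597496600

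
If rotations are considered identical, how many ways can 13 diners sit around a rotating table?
Circular: fix one position, arrange the rest. (13-1)! = 479001600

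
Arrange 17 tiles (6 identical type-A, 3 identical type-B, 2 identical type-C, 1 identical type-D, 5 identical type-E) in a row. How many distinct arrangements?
17! / (6! × 3! × 2! × 1! × 5!) = 343062720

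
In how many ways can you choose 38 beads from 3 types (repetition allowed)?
C(38+3-1, 3-1) = C(40, 2) = 780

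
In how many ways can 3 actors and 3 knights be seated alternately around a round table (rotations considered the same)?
Fix one of the actors: (3-1)! ways for the remaining actors, × 3! ways for the knights = 2 × 6 = 12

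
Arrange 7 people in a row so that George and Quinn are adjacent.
Treat as block: (7-1)! × 2! = 720 × 2 = 1440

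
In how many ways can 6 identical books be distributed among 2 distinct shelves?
C(6+2-1, 2-1) = C(7, 1) = 7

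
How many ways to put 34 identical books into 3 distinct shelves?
C(34+3-1, 3-1) = C(36, 2) = 630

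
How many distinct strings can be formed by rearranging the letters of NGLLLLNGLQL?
11! / (2! × 6! × 1! × 2!) = 13860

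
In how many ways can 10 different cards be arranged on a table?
10! = 3628800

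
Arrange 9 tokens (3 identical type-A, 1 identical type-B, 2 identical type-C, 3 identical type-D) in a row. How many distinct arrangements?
9! / (3! × 1! × 2! × 3!) = 5040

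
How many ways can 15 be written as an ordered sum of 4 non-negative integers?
C(15+4-1, 4-1) = C(18, 3) = 816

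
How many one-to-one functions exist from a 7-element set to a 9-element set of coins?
P(9,7) = 9!/(9-7)! = 181440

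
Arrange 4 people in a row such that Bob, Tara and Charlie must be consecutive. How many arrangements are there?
Treat the 3 as one block: (4-3+1)! × 3! = 2 × 6 = 12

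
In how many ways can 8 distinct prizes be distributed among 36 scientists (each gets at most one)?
P(36,8) = 36!/(36-8)! = 1220096908800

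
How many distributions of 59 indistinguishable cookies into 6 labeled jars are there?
C(59+6-1, 6-1) = C(64, 5) = 7624512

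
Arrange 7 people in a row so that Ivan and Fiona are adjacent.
Treat as block: (7-1)! × 2! = 720 × 2 = 1440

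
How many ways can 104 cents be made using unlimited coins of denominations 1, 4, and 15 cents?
Coefficient of x^104 in 1/(1-x^1) · 1/(1-x^4) · 1/(1-x^15). Case on j = number of 15-cent coins (j = 0..6); remainder r = 104 - 15j is made from {1,4} in ⌊r/4⌋+1 ways. r = 104, 89, 74, 59, 44, 29, 14 → 27 + 23 + 19 + 15 + 12 + 8 + 4 = 108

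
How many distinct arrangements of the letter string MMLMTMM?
7! / (5! × 1! × 1!) = 42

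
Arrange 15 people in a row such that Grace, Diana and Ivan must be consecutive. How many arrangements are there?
Treat the 3 as one block: (15-3+1)! × 3! = 6227020800 × 6 = 37362124800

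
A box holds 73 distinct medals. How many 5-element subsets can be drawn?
C(73,5) = 73!/(5!×68!) = 15020334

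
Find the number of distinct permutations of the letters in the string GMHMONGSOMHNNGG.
15! / (1! × 3! × 4! × 2! × 2! × 3!) = 378378000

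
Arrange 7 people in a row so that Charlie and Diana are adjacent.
Treat as block: (7-1)! × 2! = 720 × 2 = 1440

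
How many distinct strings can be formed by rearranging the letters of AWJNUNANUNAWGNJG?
16! / (2! × 2! × 5! × 3! × 2! × 2!) = 1816214400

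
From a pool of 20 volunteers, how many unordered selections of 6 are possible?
C(20,6) = 20!/(6!×14!) = 38760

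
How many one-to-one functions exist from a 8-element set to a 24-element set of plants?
P(24,8) = 24!/(24-8)! = 29654190720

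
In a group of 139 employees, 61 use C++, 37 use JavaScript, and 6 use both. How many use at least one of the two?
|A∪B| = |A| + |B| - |A∩B| = 61 + 37 - 6 = 92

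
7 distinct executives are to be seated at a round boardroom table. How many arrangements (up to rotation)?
Circular: fix one position, arrange the rest. (7-1)! = 720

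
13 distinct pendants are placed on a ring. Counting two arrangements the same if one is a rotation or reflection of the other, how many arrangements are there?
(13-1)!/2 = 479001600/2 = 239500800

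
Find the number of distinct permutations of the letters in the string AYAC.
4! / (1! × 2! × 1!) = 12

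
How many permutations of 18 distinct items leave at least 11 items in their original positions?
Exactly j fixed points: C(18,j)·!(18-j); sum over j ≥ 11 (derangement numbers via !m = (m-1)·(!(m-1) + !(m-2)): !0..!7 = 1, 0, 1, 2, 9, 44, 265, 1854). Σ_{j=11}^{18} C(18,j)·!(18-j) = C(18,11)·!7 + C(18,12)·!6 + C(18,13)·!5 + C(18,14)·!4 + C(18,15)·!3 + C(18,16)·!2 + C(18,17)·!1 + C(18,18)·!0 = 31824·1854 + 18564·265 + 8568·44 + 3060·9 + 816·2 + 153·1 + 18·0 + 1·1 = 64327474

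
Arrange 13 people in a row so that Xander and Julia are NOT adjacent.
Total - adjacent = 13! - (13-1)!×2 = 6227020800 - 958003200 = 5269017600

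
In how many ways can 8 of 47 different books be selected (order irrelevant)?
C(47,8) = 47!/(8!×39!) = 314457495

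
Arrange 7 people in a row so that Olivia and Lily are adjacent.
Treat as block: (7-1)! × 2! = 720 × 2 = 1440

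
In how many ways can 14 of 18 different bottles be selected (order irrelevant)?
C(18,14) = 18!/(14!×4!) = 3060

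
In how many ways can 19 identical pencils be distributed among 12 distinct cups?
C(19+12-1, 12-1) = C(30, 11) = 54627300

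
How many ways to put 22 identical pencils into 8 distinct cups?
C(22+8-1, 8-1) = C(29, 7) = 1560780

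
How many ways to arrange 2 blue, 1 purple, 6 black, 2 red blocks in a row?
11! / (2! × 1! × 6! × 2!) = 13860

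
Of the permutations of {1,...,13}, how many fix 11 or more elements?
Exactly j fixed points: C(13,j)·!(13-j); sum over j ≥ 11 (derangement numbers via !m = (m-1)·(!(m-1) + !(m-2)): !0..!2 = 1, 0, 1). Σ_{j=11}^{13} C(13,j)·!(13-j) = C(13,11)·!2 + C(13,12)·!1 + C(13,13)·!0 = 78·1 + 13·0 + 1·1 = 79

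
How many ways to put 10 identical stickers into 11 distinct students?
C(10+11-1, 11-1) = C(20, 10) = 184756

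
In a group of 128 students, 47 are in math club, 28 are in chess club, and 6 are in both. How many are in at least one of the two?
|A∪B| = |A| + |B| - |A∩B| = 47 + 28 - 6 = 69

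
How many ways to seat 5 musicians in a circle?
Circular: fix one position, arrange the rest. (5-1)! = 24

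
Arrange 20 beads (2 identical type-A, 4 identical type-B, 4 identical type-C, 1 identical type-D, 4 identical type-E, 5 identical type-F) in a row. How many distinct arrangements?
20! / (2! × 4! × 4! × 1! × 4! × 5!) = 733296564000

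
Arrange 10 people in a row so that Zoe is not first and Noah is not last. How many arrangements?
By inclusion-exclusion: 10! - 2×(10-1)! + (10-2)! = 3628800 - 725760 + 40320 = 2943360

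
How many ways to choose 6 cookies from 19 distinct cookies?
C(19,6) = 19!/(6!×13!) = 27132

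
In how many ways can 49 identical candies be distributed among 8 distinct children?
C(49+8-1, 8-1) = C(56, 7) = 231917400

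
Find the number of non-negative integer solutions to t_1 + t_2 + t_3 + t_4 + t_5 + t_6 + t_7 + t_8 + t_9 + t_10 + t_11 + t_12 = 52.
C(52+12-1, 12-1) = C(63, 11) = 615790256823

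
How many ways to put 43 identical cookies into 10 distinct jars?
C(43+10-1, 10-1) = C(52, 9) = 3679075400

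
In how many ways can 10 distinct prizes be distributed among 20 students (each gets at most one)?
P(20,10) = 20!/(20-10)! = 670442572800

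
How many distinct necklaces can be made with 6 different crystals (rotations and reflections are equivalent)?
(6-1)!/2 = 120/2 = 60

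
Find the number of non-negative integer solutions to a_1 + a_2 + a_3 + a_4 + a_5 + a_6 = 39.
C(39+6-1, 6-1) = C(44, 5) = 1086008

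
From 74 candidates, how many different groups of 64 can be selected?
C(74,64) = 74!/(64!×10!) = 718406958841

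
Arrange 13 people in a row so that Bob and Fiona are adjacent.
Treat as block: (13-1)! × 2! = 479001600 × 2 = 958003200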